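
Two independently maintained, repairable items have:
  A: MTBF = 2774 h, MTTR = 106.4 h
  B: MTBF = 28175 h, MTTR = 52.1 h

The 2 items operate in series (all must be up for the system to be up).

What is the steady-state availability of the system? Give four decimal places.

0.9613

A(A) = MTBF/(MTBF+MTTR) = 2774/(2774+106.4) = 0.963061
A(B) = MTBF/(MTBF+MTTR) = 28175/(28175+52.1) = 0.998154
Series availability: 0.963061 × 0.998154 = 0.9613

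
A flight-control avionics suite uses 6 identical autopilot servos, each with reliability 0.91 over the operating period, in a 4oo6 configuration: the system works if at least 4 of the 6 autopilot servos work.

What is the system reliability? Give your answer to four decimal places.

0.9882

R = Σ_{i=4}^{6} C(6,i) p^i (1−p)^{6−i} with p = 0.91
C(6,4)·0.91^4·0.09^2 = 0.083319
C(6,5)·0.91^5·0.09^1 = 0.336977
C(6,6)·0.91^6·0.09^0 = 0.567869
Sum = 0.9882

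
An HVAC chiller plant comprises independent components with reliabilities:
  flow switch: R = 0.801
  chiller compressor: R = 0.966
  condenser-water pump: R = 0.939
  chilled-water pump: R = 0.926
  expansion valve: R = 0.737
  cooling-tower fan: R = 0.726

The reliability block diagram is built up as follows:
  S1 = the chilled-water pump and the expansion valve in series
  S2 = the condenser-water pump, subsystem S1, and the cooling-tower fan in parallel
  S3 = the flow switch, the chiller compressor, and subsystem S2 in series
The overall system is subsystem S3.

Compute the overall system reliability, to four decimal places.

Series (chilled-water pump and expansion valve): 0.926000 × 0.737000 = 0.682462
Parallel (condenser-water pump, [0.682462], and cooling-tower fan): 1 − (1 − 0.939000)(1 − 0.682462)(1 − 0.726000) = 0.994693
Series (flow switch, chiller compressor, and [0.994693]): 0.801000 × 0.966000 × 0.994693 = 0.7697

0.7697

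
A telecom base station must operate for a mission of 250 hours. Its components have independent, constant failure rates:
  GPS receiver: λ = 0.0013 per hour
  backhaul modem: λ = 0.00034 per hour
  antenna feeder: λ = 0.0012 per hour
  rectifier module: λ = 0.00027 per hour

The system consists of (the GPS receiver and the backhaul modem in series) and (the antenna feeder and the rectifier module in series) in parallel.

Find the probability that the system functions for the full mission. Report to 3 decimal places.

R(GPS receiver) = exp(−0.0013 × 250) = 0.72253
R(backhaul modem) = exp(−0.00034 × 250) = 0.91851
R(antenna feeder) = exp(−0.0012 × 250) = 0.74082
R(rectifier module) = exp(−0.00027 × 250) = 0.93473
Series (GPS receiver and backhaul modem): 0.72253 × 0.91851 = 0.66365
Series (antenna feeder and rectifier module): 0.74082 × 0.93473 = 0.69247
Parallel ([0.66365] and [0.69247]): 1 − (1 − 0.66365)(1 − 0.69247) = 0.897

0.897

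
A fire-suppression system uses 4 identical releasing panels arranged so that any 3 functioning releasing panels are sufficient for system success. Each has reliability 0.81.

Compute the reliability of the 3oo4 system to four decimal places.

0.8344

R = Σ_{i=3}^{4} C(4,i) p^i (1−p)^{4−i} with p = 0.81
C(4,3)·0.81^3·0.19^1 = 0.403895
C(4,4)·0.81^4·0.19^0 = 0.430467
Sum = 0.8344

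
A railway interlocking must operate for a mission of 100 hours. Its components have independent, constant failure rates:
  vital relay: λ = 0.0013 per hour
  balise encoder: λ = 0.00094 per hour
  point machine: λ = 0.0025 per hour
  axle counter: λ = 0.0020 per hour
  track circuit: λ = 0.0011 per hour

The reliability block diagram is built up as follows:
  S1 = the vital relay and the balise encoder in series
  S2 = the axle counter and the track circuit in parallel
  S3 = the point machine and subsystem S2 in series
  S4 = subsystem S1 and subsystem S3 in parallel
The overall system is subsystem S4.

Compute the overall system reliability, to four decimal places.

0.9527

R(vital relay) = exp(−0.0013 × 100) = 0.878095
R(balise encoder) = exp(−0.00094 × 100) = 0.910283
R(point machine) = exp(−0.0025 × 100) = 0.778801
R(axle counter) = exp(−0.0020 × 100) = 0.818731
R(track circuit) = exp(−0.0011 × 100) = 0.895834
Series (vital relay and balise encoder): 0.878095 × 0.910283 = 0.799315
Parallel (axle counter and track circuit): 1 − (1 − 0.818731)(1 − 0.895834) = 0.981118
Series (point machine and [0.981118]): 0.778801 × 0.981118 = 0.764096
Parallel ([0.799315] and [0.764096]): 1 − (1 − 0.799315)(1 − 0.764096) = 0.9527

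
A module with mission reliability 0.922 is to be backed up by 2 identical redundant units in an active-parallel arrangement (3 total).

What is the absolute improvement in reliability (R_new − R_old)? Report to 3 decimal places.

0.078

R_before = 0.922
R_after = 1 − (1 − 0.922)^3 = 1.000
ΔR = 1.000 − 0.922 = 0.078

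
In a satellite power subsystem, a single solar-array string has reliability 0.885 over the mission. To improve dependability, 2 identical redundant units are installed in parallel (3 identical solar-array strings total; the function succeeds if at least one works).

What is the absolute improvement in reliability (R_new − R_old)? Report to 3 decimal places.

0.113

R_before = 0.885
R_after = 1 − (1 − 0.885)^3 = 0.998
ΔR = 0.998 − 0.885 = 0.113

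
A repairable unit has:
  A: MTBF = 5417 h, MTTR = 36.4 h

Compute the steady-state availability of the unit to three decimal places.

0.993

A(A) = MTBF/(MTBF+MTTR) = 5417/(5417+36.4) = 0.993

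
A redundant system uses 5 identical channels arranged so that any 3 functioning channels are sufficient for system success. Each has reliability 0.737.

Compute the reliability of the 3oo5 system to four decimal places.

R = Σ_{i=3}^{5} C(5,i) p^i (1−p)^{5−i} with p = 0.737
C(5,3)·0.737^3·0.263^2 = 0.276894
C(5,4)·0.737^4·0.263^1 = 0.387968
C(5,5)·0.737^5·0.263^0 = 0.217439
Sum = 0.8823

0.8823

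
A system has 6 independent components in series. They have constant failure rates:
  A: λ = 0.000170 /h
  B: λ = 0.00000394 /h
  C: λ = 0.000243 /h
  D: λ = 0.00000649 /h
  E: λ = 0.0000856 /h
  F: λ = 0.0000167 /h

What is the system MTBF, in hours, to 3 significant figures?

Series of exponential components: λ_sys = Σ λ_i
λ_sys = 0.000170 + 0.00000394 + 0.000243 + 0.00000649 + 0.0000856 + 0.0000167 = 5.2573e-04 /h
MTBF = 1 / λ_sys = 1900 h

1900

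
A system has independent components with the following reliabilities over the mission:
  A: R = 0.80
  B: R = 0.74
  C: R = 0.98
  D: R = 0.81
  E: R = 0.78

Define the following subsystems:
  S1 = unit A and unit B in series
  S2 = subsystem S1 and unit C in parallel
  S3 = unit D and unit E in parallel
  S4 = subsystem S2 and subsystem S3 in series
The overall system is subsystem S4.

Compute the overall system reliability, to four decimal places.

0.9504

Series (A and B): 0.800000 × 0.740000 = 0.592000
Parallel ([0.592000] and C): 1 − (1 − 0.592000)(1 − 0.980000) = 0.991840
Parallel (D and E): 1 − (1 − 0.810000)(1 − 0.780000) = 0.958200
Series ([0.991840] and [0.958200]): 0.991840 × 0.958200 = 0.9504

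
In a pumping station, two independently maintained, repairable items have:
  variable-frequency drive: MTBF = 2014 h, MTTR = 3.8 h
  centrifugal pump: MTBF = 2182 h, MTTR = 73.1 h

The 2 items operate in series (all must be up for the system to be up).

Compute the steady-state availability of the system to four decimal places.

0.9658

A(variable-frequency drive) = MTBF/(MTBF+MTTR) = 2014/(2014+3.8) = 0.998117
A(centrifugal pump) = MTBF/(MTBF+MTTR) = 2182/(2182+73.1) = 0.967585
Series availability: 0.998117 × 0.967585 = 0.9658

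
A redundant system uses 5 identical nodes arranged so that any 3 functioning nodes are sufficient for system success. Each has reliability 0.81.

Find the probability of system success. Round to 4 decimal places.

R = Σ_{i=3}^{5} C(5,i) p^i (1−p)^{5−i} with p = 0.81
C(5,3)·0.81^3·0.19^2 = 0.191850
C(5,4)·0.81^4·0.19^1 = 0.408944
C(5,5)·0.81^5·0.19^0 = 0.348678
Sum = 0.9495

0.9495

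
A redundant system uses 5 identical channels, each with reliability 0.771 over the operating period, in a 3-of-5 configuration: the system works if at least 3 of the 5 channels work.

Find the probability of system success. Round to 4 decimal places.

0.9174

R = Σ_{i=3}^{5} C(5,i) p^i (1−p)^{5−i} with p = 0.771
C(5,3)·0.771^3·0.229^2 = 0.240344
C(5,4)·0.771^4·0.229^1 = 0.404597
C(5,5)·0.771^5·0.229^0 = 0.272441
Sum = 0.9174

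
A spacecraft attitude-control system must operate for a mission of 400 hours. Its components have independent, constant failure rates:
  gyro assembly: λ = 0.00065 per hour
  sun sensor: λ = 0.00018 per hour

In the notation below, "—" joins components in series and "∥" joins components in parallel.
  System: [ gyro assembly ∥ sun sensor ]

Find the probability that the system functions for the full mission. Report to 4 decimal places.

0.9841

R(gyro assembly) = exp(−0.00065 × 400) = 0.771052
R(sun sensor) = exp(−0.00018 × 400) = 0.930531
Parallel (gyro assembly and sun sensor): 1 − (1 − 0.771052)(1 − 0.930531) = 0.9841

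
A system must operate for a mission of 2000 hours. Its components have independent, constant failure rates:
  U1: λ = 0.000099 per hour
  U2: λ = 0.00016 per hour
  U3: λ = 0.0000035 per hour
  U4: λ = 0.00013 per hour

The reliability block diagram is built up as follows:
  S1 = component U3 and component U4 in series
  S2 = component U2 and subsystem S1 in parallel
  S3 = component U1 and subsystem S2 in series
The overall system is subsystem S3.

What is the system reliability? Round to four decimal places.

0.7677

R(U1) = exp(−0.000099 × 2000) = 0.820370
R(U2) = exp(−0.00016 × 2000) = 0.726149
R(U3) = exp(−0.0000035 × 2000) = 0.993024
R(U4) = exp(−0.00013 × 2000) = 0.771052
Series (U3 and U4): 0.993024 × 0.771052 = 0.765673
Parallel (U2 and [0.765673]): 1 − (1 − 0.726149)(1 − 0.765673) = 0.935829
Series (U1 and [0.935829]): 0.820370 × 0.935829 = 0.7677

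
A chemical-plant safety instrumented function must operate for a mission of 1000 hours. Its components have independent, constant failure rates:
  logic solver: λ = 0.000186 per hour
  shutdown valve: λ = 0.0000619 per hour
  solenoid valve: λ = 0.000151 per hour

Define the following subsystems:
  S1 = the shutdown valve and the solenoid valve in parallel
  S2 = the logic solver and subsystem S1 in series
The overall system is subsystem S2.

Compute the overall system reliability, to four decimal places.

R(logic solver) = exp(−0.000186 × 1000) = 0.830274
R(shutdown valve) = exp(−0.0000619 × 1000) = 0.939977
R(solenoid valve) = exp(−0.000151 × 1000) = 0.859848
Parallel (shutdown valve and solenoid valve): 1 − (1 − 0.939977)(1 − 0.859848) = 0.991588
Series (logic solver and [0.991588]): 0.830274 × 0.991588 = 0.8233

0.8233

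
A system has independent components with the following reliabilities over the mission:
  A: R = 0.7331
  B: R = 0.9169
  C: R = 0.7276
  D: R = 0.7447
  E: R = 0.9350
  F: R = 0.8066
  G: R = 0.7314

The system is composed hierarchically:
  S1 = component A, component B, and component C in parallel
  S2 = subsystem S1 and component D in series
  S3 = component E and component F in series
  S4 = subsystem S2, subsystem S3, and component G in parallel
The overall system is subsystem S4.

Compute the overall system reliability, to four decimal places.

Parallel (A, B, and C): 1 − (1 − 0.733100)(1 − 0.916900)(1 − 0.727600) = 0.993958
Series ([0.993958] and D): 0.993958 × 0.744700 = 0.740201
Series (E and F): 0.935000 × 0.806600 = 0.754171
Parallel ([0.740201], [0.754171], and G): 1 − (1 − 0.740201)(1 − 0.754171)(1 − 0.731400) = 0.9828

0.9828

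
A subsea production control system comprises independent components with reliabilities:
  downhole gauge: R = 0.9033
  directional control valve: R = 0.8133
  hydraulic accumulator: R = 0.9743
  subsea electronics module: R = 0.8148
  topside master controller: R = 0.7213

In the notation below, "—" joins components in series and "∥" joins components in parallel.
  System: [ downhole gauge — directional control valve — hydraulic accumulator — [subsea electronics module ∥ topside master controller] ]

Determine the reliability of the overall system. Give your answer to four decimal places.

Parallel (subsea electronics module and topside master controller): 1 − (1 − 0.814800)(1 − 0.721300) = 0.948385
Series (downhole gauge, directional control valve, hydraulic accumulator, and [0.948385]): 0.903300 × 0.813300 × 0.974300 × 0.948385 = 0.6788

0.6788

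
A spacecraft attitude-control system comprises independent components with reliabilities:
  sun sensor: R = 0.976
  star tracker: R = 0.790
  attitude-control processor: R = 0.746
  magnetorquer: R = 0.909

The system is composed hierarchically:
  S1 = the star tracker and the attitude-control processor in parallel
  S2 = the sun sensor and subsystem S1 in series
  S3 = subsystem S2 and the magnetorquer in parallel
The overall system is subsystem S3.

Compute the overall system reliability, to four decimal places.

Parallel (star tracker and attitude-control processor): 1 − (1 − 0.790000)(1 − 0.746000) = 0.946660
Series (sun sensor and [0.946660]): 0.976000 × 0.946660 = 0.923940
Parallel ([0.923940] and magnetorquer): 1 − (1 − 0.923940)(1 − 0.909000) = 0.9931

0.9931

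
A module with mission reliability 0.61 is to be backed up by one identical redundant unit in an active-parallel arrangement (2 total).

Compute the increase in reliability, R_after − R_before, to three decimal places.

0.238

R_before = 0.61
R_after = 1 − (1 − 0.61)^2 = 0.848
ΔR = 0.848 − 0.61 = 0.238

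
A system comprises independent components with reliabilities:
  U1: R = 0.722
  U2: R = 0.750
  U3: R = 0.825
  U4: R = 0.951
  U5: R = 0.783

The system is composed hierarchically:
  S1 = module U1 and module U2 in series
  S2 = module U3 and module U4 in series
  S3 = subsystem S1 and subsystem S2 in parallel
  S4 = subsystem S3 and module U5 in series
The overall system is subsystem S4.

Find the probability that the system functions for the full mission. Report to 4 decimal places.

0.7057

Series (U1 and U2): 0.722000 × 0.750000 = 0.541500
Series (U3 and U4): 0.825000 × 0.951000 = 0.784575
Parallel ([0.541500] and [0.784575]): 1 − (1 − 0.541500)(1 − 0.784575) = 0.901228
Series ([0.901228] and U5): 0.901228 × 0.783000 = 0.7057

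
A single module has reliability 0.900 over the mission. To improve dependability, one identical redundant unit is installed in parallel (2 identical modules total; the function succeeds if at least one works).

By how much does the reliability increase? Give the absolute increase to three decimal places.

0.090

R_before = 0.900
R_after = 1 − (1 − 0.900)^2 = 0.990
ΔR = 0.990 − 0.900 = 0.090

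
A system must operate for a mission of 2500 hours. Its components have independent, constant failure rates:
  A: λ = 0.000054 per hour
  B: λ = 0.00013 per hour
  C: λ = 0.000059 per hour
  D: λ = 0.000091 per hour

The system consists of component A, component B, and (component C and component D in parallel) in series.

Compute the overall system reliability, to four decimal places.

0.6137

R(A) = exp(−0.000054 × 2500) = 0.873716
R(B) = exp(−0.00013 × 2500) = 0.722527
R(C) = exp(−0.000059 × 2500) = 0.862862
R(D) = exp(−0.000091 × 2500) = 0.796522
Parallel (C and D): 1 − (1 − 0.862862)(1 − 0.796522) = 0.972095
Series (A, B, and [0.972095]): 0.873716 × 0.722527 × 0.972095 = 0.6137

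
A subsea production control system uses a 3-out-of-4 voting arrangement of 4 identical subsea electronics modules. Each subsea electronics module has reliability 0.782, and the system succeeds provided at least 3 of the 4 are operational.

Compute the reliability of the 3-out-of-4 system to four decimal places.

R = Σ_{i=3}^{4} C(4,i) p^i (1−p)^{4−i} with p = 0.782
C(4,3)·0.782^3·0.218^1 = 0.417001
C(4,4)·0.782^4·0.218^0 = 0.373962
Sum = 0.7910

0.7910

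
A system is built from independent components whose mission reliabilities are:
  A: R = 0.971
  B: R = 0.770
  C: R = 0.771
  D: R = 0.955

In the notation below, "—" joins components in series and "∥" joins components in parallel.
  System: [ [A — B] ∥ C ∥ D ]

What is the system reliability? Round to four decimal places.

0.9974

Series (A and B): 0.971000 × 0.770000 = 0.747670
Parallel ([0.747670], C, and D): 1 − (1 − 0.747670)(1 − 0.771000)(1 − 0.955000) = 0.9974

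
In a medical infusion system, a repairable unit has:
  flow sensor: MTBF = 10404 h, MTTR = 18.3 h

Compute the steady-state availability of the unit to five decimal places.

A(flow sensor) = MTBF/(MTBF+MTTR) = 10404/(10404+18.3) = 0.99824

0.99824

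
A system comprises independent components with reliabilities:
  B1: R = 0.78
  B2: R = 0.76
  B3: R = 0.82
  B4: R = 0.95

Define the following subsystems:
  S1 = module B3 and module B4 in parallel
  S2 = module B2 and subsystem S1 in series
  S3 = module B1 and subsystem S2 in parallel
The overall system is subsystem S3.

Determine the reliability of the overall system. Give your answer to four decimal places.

0.9457

Parallel (B3 and B4): 1 − (1 − 0.820000)(1 − 0.950000) = 0.991000
Series (B2 and [0.991000]): 0.760000 × 0.991000 = 0.753160
Parallel (B1 and [0.753160]): 1 − (1 − 0.780000)(1 − 0.753160) = 0.9457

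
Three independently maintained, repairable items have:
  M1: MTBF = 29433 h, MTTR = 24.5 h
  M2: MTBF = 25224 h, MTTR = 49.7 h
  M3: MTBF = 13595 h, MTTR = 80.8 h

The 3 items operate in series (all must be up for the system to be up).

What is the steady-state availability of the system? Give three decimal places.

0.991

A(M1) = MTBF/(MTBF+MTTR) = 29433/(29433+24.5) = 0.999168
A(M2) = MTBF/(MTBF+MTTR) = 25224/(25224+49.7) = 0.998034
A(M3) = MTBF/(MTBF+MTTR) = 13595/(13595+80.8) = 0.994092
Series availability: 0.999168 × 0.998034 × 0.994092 = 0.991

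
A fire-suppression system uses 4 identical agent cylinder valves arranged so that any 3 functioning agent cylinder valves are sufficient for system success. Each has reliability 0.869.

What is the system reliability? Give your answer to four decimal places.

R = Σ_{i=3}^{4} C(4,i) p^i (1−p)^{4−i} with p = 0.869
C(4,3)·0.869^3·0.131^1 = 0.343867
C(4,4)·0.869^4·0.131^0 = 0.570268
Sum = 0.9141

0.9141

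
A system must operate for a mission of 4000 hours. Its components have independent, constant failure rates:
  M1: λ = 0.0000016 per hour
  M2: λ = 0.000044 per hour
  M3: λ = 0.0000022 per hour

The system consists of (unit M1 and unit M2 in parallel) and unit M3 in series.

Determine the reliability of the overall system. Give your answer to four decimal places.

0.9902

R(M1) = exp(−0.0000016 × 4000) = 0.993620
R(M2) = exp(−0.000044 × 4000) = 0.838618
R(M3) = exp(−0.0000022 × 4000) = 0.991239
Parallel (M1 and M2): 1 − (1 − 0.993620)(1 − 0.838618) = 0.998970
Series ([0.998970] and M3): 0.998970 × 0.991239 = 0.9902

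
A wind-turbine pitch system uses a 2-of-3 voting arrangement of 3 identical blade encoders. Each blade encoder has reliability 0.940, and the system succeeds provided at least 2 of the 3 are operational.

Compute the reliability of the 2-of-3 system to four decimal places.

0.9896

R = Σ_{i=2}^{3} C(3,i) p^i (1−p)^{3−i} with p = 0.940
C(3,2)·0.940^2·0.060^1 = 0.159048
C(3,3)·0.940^3·0.060^0 = 0.830584
Sum = 0.9896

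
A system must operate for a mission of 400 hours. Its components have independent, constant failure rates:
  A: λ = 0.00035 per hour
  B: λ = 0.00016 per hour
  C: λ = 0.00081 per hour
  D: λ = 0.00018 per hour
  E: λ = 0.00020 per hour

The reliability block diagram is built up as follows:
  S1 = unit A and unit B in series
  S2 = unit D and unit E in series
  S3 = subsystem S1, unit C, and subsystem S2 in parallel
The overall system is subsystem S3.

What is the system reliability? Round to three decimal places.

R(A) = exp(−0.00035 × 400) = 0.86936
R(B) = exp(−0.00016 × 400) = 0.93800
R(C) = exp(−0.00081 × 400) = 0.72325
R(D) = exp(−0.00018 × 400) = 0.93053
R(E) = exp(−0.00020 × 400) = 0.92312
Series (A and B): 0.86936 × 0.93800 = 0.81546
Series (D and E): 0.93053 × 0.92312 = 0.85899
Parallel ([0.81546], C, and [0.85899]): 1 − (1 − 0.81546)(1 − 0.72325)(1 − 0.85899) = 0.993

0.993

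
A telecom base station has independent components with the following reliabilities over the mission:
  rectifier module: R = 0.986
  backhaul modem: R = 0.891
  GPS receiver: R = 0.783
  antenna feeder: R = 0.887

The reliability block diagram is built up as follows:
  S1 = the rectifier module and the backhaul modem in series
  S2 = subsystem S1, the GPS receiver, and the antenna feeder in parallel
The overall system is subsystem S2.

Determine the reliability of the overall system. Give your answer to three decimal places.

0.997

Series (rectifier module and backhaul modem): 0.98600 × 0.89100 = 0.87853
Parallel ([0.87853], GPS receiver, and antenna feeder): 1 − (1 − 0.87853)(1 − 0.78300)(1 − 0.88700) = 0.997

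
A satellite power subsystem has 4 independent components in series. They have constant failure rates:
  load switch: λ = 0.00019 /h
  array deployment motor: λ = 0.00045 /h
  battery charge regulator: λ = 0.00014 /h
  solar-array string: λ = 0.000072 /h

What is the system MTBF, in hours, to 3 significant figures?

Series of exponential components: λ_sys = Σ λ_i
λ_sys = 0.00019 + 0.00045 + 0.00014 + 0.000072 = 8.5200e-04 /h
MTBF = 1 / λ_sys = 1170 h

1170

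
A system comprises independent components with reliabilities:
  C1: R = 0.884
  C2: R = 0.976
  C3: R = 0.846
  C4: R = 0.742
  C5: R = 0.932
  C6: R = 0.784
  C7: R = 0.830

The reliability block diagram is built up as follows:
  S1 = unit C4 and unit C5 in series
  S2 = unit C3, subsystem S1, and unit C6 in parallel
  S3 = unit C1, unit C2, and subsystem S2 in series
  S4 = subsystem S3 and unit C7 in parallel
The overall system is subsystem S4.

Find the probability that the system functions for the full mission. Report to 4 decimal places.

0.9752

Series (C4 and C5): 0.742000 × 0.932000 = 0.691544
Parallel (C3, [0.691544], and C6): 1 − (1 − 0.846000)(1 − 0.691544)(1 − 0.784000) = 0.989740
Series (C1, C2, and [0.989740]): 0.884000 × 0.976000 × 0.989740 = 0.853932
Parallel ([0.853932] and C7): 1 − (1 − 0.853932)(1 − 0.830000) = 0.9752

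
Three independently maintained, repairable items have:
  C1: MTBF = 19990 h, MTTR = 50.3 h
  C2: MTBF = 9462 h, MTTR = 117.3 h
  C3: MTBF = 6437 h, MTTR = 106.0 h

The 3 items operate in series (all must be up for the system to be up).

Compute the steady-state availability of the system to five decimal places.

A(C1) = MTBF/(MTBF+MTTR) = 19990/(19990+50.3) = 0.997490
A(C2) = MTBF/(MTBF+MTTR) = 9462/(9462+117.3) = 0.987755
A(C3) = MTBF/(MTBF+MTTR) = 6437/(6437+106.0) = 0.983799
Series availability: 0.997490 × 0.987755 × 0.983799 = 0.96931

0.96931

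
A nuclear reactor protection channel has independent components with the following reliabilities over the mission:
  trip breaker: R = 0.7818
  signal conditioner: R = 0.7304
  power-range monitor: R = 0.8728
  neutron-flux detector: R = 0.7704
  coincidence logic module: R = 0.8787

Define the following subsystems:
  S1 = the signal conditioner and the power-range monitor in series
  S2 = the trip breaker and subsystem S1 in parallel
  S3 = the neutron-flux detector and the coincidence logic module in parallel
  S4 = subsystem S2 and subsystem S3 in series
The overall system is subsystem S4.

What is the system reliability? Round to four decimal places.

0.8953

Series (signal conditioner and power-range monitor): 0.730400 × 0.872800 = 0.637493
Parallel (trip breaker and [0.637493]): 1 − (1 − 0.781800)(1 − 0.637493) = 0.920901
Parallel (neutron-flux detector and coincidence logic module): 1 − (1 − 0.770400)(1 − 0.878700) = 0.972150
Series ([0.920901] and [0.972150]): 0.920901 × 0.972150 = 0.8953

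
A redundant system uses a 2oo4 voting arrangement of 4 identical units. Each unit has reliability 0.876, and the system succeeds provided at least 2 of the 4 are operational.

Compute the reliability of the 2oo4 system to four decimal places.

0.9931

R = Σ_{i=2}^{4} C(4,i) p^i (1−p)^{4−i} with p = 0.876
C(4,2)·0.876^2·0.124^2 = 0.070795
C(4,3)·0.876^3·0.124^1 = 0.333422
C(4,4)·0.876^4·0.124^0 = 0.588866
Sum = 0.9931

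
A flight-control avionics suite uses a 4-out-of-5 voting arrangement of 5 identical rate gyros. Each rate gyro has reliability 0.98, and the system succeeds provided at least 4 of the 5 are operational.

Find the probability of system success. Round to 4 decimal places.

0.9962

R = Σ_{i=4}^{5} C(5,i) p^i (1−p)^{5−i} with p = 0.98
C(5,4)·0.98^4·0.02^1 = 0.092237
C(5,5)·0.98^5·0.02^0 = 0.903921
Sum = 0.9962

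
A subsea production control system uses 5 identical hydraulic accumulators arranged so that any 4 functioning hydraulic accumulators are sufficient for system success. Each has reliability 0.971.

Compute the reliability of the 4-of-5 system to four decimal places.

R = Σ_{i=4}^{5} C(5,i) p^i (1−p)^{5−i} with p = 0.971
C(5,4)·0.971^4·0.029^1 = 0.128898
C(5,5)·0.971^5·0.029^0 = 0.863170
Sum = 0.9921

0.9921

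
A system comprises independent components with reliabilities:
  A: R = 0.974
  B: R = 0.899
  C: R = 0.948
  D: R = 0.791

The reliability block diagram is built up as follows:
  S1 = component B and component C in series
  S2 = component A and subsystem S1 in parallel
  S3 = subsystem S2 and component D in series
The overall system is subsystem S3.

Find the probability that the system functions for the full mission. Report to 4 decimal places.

Series (B and C): 0.899000 × 0.948000 = 0.852252
Parallel (A and [0.852252]): 1 − (1 − 0.974000)(1 − 0.852252) = 0.996159
Series ([0.996159] and D): 0.996159 × 0.791000 = 0.7880

0.7880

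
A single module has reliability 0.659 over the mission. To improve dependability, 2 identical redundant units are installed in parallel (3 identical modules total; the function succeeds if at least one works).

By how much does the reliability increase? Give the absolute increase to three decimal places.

0.301

R_before = 0.659
R_after = 1 − (1 − 0.659)^3 = 0.960
ΔR = 0.960 − 0.659 = 0.301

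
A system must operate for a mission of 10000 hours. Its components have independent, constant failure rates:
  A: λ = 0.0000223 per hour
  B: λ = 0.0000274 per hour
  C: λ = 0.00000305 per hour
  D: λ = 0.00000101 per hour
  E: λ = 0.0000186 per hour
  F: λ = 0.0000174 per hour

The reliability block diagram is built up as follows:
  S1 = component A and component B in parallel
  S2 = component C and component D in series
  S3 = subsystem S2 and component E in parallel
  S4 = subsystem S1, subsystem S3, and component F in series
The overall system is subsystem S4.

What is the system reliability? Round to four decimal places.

R(A) = exp(−0.0000223 × 10000) = 0.800115
R(B) = exp(−0.0000274 × 10000) = 0.760332
R(C) = exp(−0.00000305 × 10000) = 0.969960
R(D) = exp(−0.00000101 × 10000) = 0.989951
R(E) = exp(−0.0000186 × 10000) = 0.830274
R(F) = exp(−0.0000174 × 10000) = 0.840297
Parallel (A and B): 1 − (1 − 0.800115)(1 − 0.760332) = 0.952094
Series (C and D): 0.969960 × 0.989951 = 0.960213
Parallel ([0.960213] and E): 1 − (1 − 0.960213)(1 − 0.830274) = 0.993247
Series ([0.952094], [0.993247], and F): 0.952094 × 0.993247 × 0.840297 = 0.7946

0.7946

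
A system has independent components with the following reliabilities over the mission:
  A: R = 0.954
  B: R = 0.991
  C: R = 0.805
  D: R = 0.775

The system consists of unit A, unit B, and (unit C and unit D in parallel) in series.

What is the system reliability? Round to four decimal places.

0.9039

Parallel (C and D): 1 − (1 − 0.805000)(1 − 0.775000) = 0.956125
Series (A, B, and [0.956125]): 0.954000 × 0.991000 × 0.956125 = 0.9039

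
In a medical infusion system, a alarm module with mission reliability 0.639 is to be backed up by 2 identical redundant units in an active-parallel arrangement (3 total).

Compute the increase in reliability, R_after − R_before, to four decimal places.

0.3140

R_before = 0.639
R_after = 1 − (1 − 0.639)^3 = 0.9530
ΔR = 0.9530 − 0.639 = 0.3140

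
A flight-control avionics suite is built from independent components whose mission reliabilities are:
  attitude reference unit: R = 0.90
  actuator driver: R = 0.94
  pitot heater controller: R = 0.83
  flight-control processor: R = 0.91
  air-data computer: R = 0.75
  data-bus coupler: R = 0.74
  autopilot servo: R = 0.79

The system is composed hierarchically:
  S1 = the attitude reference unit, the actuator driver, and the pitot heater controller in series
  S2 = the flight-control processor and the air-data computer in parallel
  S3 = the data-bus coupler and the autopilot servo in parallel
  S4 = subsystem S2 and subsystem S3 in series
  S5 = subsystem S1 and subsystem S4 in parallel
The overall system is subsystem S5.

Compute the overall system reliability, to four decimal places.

0.9774

Series (attitude reference unit, actuator driver, and pitot heater controller): 0.900000 × 0.940000 × 0.830000 = 0.702180
Parallel (flight-control processor and air-data computer): 1 − (1 − 0.910000)(1 − 0.750000) = 0.977500
Parallel (data-bus coupler and autopilot servo): 1 − (1 − 0.740000)(1 − 0.790000) = 0.945400
Series ([0.977500] and [0.945400]): 0.977500 × 0.945400 = 0.924129
Parallel ([0.702180] and [0.924129]): 1 − (1 − 0.702180)(1 − 0.924129) = 0.9774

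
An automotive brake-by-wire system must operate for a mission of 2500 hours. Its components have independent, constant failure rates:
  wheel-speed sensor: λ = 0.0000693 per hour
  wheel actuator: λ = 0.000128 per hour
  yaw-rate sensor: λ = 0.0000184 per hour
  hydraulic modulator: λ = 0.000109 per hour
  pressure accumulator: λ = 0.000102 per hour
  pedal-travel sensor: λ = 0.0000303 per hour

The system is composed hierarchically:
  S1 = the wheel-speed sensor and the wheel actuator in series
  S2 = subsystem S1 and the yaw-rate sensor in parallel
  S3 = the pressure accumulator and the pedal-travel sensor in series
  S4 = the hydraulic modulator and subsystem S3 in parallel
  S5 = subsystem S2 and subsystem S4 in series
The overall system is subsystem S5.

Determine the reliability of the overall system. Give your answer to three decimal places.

0.916

R(wheel-speed sensor) = exp(−0.0000693 × 2500) = 0.84093
R(wheel actuator) = exp(−0.000128 × 2500) = 0.72615
R(yaw-rate sensor) = exp(−0.0000184 × 2500) = 0.95504
R(hydraulic modulator) = exp(−0.000109 × 2500) = 0.76147
R(pressure accumulator) = exp(−0.000102 × 2500) = 0.77492
R(pedal-travel sensor) = exp(−0.0000303 × 2500) = 0.92705
Series (wheel-speed sensor and wheel actuator): 0.84093 × 0.72615 = 0.61064
Parallel ([0.61064] and yaw-rate sensor): 1 − (1 − 0.61064)(1 − 0.95504) = 0.98249
Series (pressure accumulator and pedal-travel sensor): 0.77492 × 0.92705 = 0.71839
Parallel (hydraulic modulator and [0.71839]): 1 − (1 − 0.76147)(1 − 0.71839) = 0.93283
Series ([0.98249] and [0.93283]): 0.98249 × 0.93283 = 0.916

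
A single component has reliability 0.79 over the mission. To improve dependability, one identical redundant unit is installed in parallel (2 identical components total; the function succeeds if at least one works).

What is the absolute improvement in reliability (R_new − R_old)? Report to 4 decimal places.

0.1659

R_before = 0.79
R_after = 1 − (1 − 0.79)^2 = 0.9559
ΔR = 0.9559 − 0.79 = 0.1659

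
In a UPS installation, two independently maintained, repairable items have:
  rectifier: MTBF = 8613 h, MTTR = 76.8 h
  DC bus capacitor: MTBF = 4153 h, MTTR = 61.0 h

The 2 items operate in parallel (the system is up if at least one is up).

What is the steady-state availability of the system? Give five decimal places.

A(rectifier) = MTBF/(MTBF+MTTR) = 8613/(8613+76.8) = 0.991162
A(DC bus capacitor) = MTBF/(MTBF+MTTR) = 4153/(4153+61.0) = 0.985524
Parallel availability: 1 − (1 − 0.991162)(1 − 0.985524) = 0.99987

0.99987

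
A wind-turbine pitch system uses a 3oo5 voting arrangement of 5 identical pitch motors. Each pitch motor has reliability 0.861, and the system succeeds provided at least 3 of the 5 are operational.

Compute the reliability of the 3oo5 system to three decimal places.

R = Σ_{i=3}^{5} C(5,i) p^i (1−p)^{5−i} with p = 0.861
C(5,3)·0.861^3·0.139^2 = 0.12332
C(5,4)·0.861^4·0.139^1 = 0.38194
C(5,5)·0.861^5·0.139^0 = 0.47317
Sum = 0.978

0.978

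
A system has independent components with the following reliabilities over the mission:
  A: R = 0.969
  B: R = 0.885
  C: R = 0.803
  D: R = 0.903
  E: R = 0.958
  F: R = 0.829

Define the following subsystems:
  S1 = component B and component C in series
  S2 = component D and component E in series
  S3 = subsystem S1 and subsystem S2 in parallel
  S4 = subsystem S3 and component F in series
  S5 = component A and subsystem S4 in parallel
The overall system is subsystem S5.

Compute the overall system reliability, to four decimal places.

Series (B and C): 0.885000 × 0.803000 = 0.710655
Series (D and E): 0.903000 × 0.958000 = 0.865074
Parallel ([0.710655] and [0.865074]): 1 − (1 − 0.710655)(1 − 0.865074) = 0.960960
Series ([0.960960] and F): 0.960960 × 0.829000 = 0.796636
Parallel (A and [0.796636]): 1 − (1 − 0.969000)(1 − 0.796636) = 0.9937

0.9937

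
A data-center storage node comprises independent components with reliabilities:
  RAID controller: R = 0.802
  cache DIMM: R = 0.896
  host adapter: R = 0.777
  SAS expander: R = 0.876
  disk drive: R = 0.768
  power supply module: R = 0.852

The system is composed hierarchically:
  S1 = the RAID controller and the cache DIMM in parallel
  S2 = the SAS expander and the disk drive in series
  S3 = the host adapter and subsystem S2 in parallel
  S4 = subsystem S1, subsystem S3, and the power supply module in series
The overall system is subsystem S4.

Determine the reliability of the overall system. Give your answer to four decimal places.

Parallel (RAID controller and cache DIMM): 1 − (1 − 0.802000)(1 − 0.896000) = 0.979408
Series (SAS expander and disk drive): 0.876000 × 0.768000 = 0.672768
Parallel (host adapter and [0.672768]): 1 − (1 − 0.777000)(1 − 0.672768) = 0.927027
Series ([0.979408], [0.927027], and power supply module): 0.979408 × 0.927027 × 0.852000 = 0.7736

0.7736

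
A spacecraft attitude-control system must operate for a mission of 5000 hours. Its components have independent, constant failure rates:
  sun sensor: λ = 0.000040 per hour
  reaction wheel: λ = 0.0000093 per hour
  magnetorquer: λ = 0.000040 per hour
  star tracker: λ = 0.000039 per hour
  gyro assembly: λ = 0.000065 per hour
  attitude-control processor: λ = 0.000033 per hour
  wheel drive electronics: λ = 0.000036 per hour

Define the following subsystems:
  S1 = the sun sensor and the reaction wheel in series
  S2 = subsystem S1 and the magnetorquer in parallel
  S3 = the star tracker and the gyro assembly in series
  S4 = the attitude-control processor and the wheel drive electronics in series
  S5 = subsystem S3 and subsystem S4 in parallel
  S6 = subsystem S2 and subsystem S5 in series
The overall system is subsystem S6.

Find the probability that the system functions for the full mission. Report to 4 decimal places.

0.8468

R(sun sensor) = exp(−0.000040 × 5000) = 0.818731
R(reaction wheel) = exp(−0.0000093 × 5000) = 0.954565
R(magnetorquer) = exp(−0.000040 × 5000) = 0.818731
R(star tracker) = exp(−0.000039 × 5000) = 0.822835
R(gyro assembly) = exp(−0.000065 × 5000) = 0.722527
R(attitude-control processor) = exp(−0.000033 × 5000) = 0.847894
R(wheel drive electronics) = exp(−0.000036 × 5000) = 0.835270
Series (sun sensor and reaction wheel): 0.818731 × 0.954565 = 0.781532
Parallel ([0.781532] and magnetorquer): 1 − (1 − 0.781532)(1 − 0.818731) = 0.960399
Series (star tracker and gyro assembly): 0.822835 × 0.722527 = 0.594521
Series (attitude-control processor and wheel drive electronics): 0.847894 × 0.835270 = 0.708220
Parallel ([0.594521] and [0.708220]): 1 − (1 − 0.594521)(1 − 0.708220) = 0.881689
Series ([0.960399] and [0.881689]): 0.960399 × 0.881689 = 0.8468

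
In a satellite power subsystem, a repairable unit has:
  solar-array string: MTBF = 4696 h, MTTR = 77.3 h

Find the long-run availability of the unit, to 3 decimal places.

A(solar-array string) = MTBF/(MTBF+MTTR) = 4696/(4696+77.3) = 0.984

0.984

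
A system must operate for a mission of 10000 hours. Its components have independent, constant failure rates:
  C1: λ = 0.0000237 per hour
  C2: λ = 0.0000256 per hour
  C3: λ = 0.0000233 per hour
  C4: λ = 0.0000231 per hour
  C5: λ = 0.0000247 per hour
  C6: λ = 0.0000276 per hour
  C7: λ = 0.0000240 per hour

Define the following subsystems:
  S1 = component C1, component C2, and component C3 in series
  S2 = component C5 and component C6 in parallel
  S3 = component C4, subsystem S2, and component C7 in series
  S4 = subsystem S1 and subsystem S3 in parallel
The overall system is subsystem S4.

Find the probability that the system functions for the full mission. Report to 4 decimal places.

R(C1) = exp(−0.0000237 × 10000) = 0.788991
R(C2) = exp(−0.0000256 × 10000) = 0.774142
R(C3) = exp(−0.0000233 × 10000) = 0.792154
R(C4) = exp(−0.0000231 × 10000) = 0.793739
R(C5) = exp(−0.0000247 × 10000) = 0.781141
R(C6) = exp(−0.0000276 × 10000) = 0.758813
R(C7) = exp(−0.0000240 × 10000) = 0.786628
Series (C1, C2, and C3): 0.788991 × 0.774142 × 0.792154 = 0.483841
Parallel (C5 and C6): 1 − (1 − 0.781141)(1 − 0.758813) = 0.947214
Series (C4, [0.947214], and C7): 0.793739 × 0.947214 × 0.786628 = 0.591419
Parallel ([0.483841] and [0.591419]): 1 − (1 − 0.483841)(1 − 0.591419) = 0.7891

0.7891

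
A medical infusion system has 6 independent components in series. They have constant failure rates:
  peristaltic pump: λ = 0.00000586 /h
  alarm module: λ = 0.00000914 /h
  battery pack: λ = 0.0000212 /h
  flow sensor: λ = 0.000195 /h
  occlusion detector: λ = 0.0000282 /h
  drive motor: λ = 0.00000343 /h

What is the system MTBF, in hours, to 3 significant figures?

Series of exponential components: λ_sys = Σ λ_i
λ_sys = 0.00000586 + 0.00000914 + 0.0000212 + 0.000195 + 0.0000282 + 0.00000343 = 2.6283e-04 /h
MTBF = 1 / λ_sys = 3800 h

3800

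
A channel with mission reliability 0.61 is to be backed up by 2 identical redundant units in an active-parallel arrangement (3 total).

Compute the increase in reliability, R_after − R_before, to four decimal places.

R_before = 0.61
R_after = 1 − (1 − 0.61)^3 = 0.9407
ΔR = 0.9407 − 0.61 = 0.3307

0.3307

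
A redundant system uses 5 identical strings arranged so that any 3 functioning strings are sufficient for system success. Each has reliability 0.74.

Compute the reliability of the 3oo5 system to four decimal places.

0.8857

R = Σ_{i=3}^{5} C(5,i) p^i (1−p)^{5−i} with p = 0.74
C(5,3)·0.74^3·0.26^2 = 0.273931
C(5,4)·0.74^4·0.26^1 = 0.389825
C(5,5)·0.74^5·0.26^0 = 0.221901
Sum = 0.8857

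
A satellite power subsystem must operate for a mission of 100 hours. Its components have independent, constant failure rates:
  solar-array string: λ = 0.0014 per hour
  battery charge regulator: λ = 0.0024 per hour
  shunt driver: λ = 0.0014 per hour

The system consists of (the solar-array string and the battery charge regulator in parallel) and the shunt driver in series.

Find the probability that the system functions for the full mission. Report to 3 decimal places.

R(solar-array string) = exp(−0.0014 × 100) = 0.86936
R(battery charge regulator) = exp(−0.0024 × 100) = 0.78663
R(shunt driver) = exp(−0.0014 × 100) = 0.86936
Parallel (solar-array string and battery charge regulator): 1 − (1 − 0.86936)(1 − 0.78663) = 0.97213
Series ([0.97213] and shunt driver): 0.97213 × 0.86936 = 0.845

0.845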